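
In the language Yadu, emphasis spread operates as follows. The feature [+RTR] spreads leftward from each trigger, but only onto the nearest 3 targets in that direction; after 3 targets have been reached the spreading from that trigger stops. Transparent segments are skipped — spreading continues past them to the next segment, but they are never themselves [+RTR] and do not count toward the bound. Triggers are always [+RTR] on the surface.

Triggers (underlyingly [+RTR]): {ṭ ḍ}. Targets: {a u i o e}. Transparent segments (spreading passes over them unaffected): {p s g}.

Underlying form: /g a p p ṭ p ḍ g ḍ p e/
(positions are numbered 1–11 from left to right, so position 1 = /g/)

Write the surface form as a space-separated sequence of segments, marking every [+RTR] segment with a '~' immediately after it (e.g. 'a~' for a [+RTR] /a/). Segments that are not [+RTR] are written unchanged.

From /ṭ/ at 5 leftward: 4 /p/ transparent; 3 /p/ transparent; 2 /a/ → [+RTR]; 1 /g/ transparent; word edge.
From /ḍ/ at 7 leftward: 6 /p/ transparent; 5 /ṭ/ is itself a trigger — this domain ends here.
From /ḍ/ at 9 leftward: 8 /g/ transparent; 7 /ḍ/ is itself a trigger — this domain ends here.
Target with no active source: position 11 stays [-emphatic].
[+RTR] positions on the surface: 2 5 7 9.

g a~ p p ṭ~ p ḍ~ g ḍ~ p e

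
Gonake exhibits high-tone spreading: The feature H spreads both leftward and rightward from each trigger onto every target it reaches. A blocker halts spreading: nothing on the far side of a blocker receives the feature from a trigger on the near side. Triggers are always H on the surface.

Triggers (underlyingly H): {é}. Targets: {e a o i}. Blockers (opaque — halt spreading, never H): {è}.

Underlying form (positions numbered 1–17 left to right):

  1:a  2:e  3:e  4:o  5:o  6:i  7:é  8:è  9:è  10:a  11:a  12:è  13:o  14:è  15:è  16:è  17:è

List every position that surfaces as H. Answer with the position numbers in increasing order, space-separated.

1 2 3 4 5 6 7

From /é/ at 7 rightward: 8 /è/ blocks.
From /é/ at 7 leftward: 6 /i/ → H; 5 /o/ → H; 4 /o/ → H; 3 /e/ → H; 2 /e/ → H; 1 /a/ → H; word edge.
Targets with no active source: positions 10 11 13 stay [-high tone].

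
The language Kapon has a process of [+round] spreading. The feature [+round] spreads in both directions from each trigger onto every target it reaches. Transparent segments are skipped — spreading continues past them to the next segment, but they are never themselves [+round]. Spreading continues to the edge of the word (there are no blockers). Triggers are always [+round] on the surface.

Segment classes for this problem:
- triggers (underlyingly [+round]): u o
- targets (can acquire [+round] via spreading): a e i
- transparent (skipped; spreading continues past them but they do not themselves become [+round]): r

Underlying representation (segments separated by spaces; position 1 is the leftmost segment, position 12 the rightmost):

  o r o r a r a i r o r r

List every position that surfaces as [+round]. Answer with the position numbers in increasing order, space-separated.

From /o/ at 1 rightward: 2 /r/ transparent; 3 /o/ is itself a trigger — this domain ends here.
From /o/ at 1 leftward: word edge.
From /o/ at 3 rightward: 4 /r/ transparent; 5 /a/ → [+round]; 6 /r/ transparent; 7 /a/ → [+round]; 8 /i/ → [+round]; 9 /r/ transparent; 10 /o/ is itself a trigger — this domain ends here.
From /o/ at 3 leftward: 2 /r/ transparent; 1 /o/ is itself a trigger — this domain ends here.
From /o/ at 10 rightward: 11 /r/ transparent; 12 /r/ transparent; word edge.
From /o/ at 10 leftward: 9 /r/ transparent; 8 /i/ → [+round]; 7 /a/ → [+round]; 6 /r/ transparent; 5 /a/ → [+round]; 4 /r/ transparent; 3 /o/ is itself a trigger — this domain ends here.

1 3 5 7 8 10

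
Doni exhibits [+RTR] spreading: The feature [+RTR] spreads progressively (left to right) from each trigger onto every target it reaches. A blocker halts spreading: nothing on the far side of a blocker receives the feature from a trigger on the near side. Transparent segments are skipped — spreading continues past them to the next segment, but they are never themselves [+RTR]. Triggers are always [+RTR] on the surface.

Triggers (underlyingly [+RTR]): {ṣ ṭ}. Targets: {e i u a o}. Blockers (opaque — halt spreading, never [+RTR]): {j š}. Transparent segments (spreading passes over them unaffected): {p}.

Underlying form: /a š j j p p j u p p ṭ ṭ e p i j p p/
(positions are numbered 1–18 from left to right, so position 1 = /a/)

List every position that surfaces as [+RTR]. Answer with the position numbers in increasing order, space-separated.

From /ṭ/ at 11 rightward: 12 /ṭ/ is itself a trigger — this domain ends here.
From /ṭ/ at 12 rightward: 13 /e/ → [+RTR]; 14 /p/ transparent; 15 /i/ → [+RTR]; 16 /j/ blocks.
Targets with no active source: positions 1 8 stay [-emphatic].

11 12 13 15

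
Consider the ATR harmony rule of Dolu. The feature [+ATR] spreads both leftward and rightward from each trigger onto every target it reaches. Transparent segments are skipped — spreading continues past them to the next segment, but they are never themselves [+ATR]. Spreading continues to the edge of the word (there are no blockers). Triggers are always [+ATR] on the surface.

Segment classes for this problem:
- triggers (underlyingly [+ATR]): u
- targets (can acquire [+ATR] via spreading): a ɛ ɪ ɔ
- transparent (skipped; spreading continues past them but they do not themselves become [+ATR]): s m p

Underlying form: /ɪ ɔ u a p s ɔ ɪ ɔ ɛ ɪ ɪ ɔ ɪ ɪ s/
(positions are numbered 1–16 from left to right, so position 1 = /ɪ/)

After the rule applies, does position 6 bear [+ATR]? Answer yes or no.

From /u/ at 3 rightward: 4 /a/ → [+ATR]; 5 /p/ transparent; 6 /s/ transparent; 7 /ɔ/ → [+ATR]; 8 /ɪ/ → [+ATR]; 9 /ɔ/ → [+ATR]; 10 /ɛ/ → [+ATR]; 11 /ɪ/ → [+ATR]; 12 /ɪ/ → [+ATR]; 13 /ɔ/ → [+ATR]; 14 /ɪ/ → [+ATR]; 15 /ɪ/ → [+ATR]; 16 /s/ transparent; word edge.
From /u/ at 3 leftward: 2 /ɔ/ → [+ATR]; 1 /ɪ/ → [+ATR]; word edge.
[+ATR] positions on the surface: 1 2 3 4 7 8 9 10 11 12 13 14 15.

no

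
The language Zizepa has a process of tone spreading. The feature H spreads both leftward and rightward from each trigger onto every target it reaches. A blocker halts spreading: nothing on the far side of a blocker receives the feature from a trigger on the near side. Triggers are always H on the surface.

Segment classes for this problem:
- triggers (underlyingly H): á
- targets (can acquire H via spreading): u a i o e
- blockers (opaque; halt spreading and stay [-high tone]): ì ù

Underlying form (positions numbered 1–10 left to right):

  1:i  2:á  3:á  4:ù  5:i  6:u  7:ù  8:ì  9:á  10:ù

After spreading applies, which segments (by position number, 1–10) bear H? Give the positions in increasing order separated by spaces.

1 2 3 9

From /á/ at 2 rightward: 3 /á/ is itself a trigger — this domain ends here.
From /á/ at 2 leftward: 1 /i/ → H; word edge.
From /á/ at 3 rightward: 4 /ù/ blocks.
From /á/ at 3 leftward: 2 /á/ is itself a trigger — this domain ends here.
From /á/ at 9 rightward: 10 /ù/ blocks.
From /á/ at 9 leftward: 8 /ì/ blocks.
Targets with no active source: positions 5 6 stay [-high tone].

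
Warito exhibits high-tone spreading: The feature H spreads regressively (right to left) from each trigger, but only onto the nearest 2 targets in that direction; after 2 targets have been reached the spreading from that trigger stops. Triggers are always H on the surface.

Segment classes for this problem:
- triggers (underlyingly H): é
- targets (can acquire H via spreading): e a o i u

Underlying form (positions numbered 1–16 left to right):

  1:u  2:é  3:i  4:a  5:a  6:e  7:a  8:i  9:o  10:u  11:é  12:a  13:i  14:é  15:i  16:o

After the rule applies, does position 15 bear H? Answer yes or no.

From /é/ at 2 leftward: 1 /u/ → H; word edge.
From /é/ at 11 leftward: 10 /u/ → H; 9 /o/ → H; bound reached.
From /é/ at 14 leftward: 13 /i/ → H; 12 /a/ → H; bound reached.
Targets with no active source: positions 3 4 5 6 7 8 15 16 stay [-high tone].
H positions on the surface: 1 2 9 10 11 12 13 14.

no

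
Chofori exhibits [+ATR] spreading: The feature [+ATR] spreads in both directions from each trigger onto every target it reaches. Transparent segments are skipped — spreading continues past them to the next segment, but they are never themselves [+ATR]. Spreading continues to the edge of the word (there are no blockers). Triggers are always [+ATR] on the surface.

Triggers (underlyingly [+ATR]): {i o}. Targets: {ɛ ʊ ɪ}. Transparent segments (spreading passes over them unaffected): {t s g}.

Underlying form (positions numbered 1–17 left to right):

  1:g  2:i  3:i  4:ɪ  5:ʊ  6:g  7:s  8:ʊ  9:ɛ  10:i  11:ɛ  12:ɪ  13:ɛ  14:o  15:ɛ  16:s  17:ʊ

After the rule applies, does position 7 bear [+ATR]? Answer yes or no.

no

From /i/ at 2 rightward: 3 /i/ is itself a trigger — this domain ends here.
From /i/ at 2 leftward: 1 /g/ transparent; word edge.
From /i/ at 3 rightward: 4 /ɪ/ → [+ATR]; 5 /ʊ/ → [+ATR]; 6 /g/ transparent; 7 /s/ transparent; 8 /ʊ/ → [+ATR]; 9 /ɛ/ → [+ATR]; 10 /i/ is itself a trigger — this domain ends here.
From /i/ at 3 leftward: 2 /i/ is itself a trigger — this domain ends here.
From /i/ at 10 rightward: 11 /ɛ/ → [+ATR]; 12 /ɪ/ → [+ATR]; 13 /ɛ/ → [+ATR]; 14 /o/ is itself a trigger — this domain ends here.
From /i/ at 10 leftward: 9 /ɛ/ → [+ATR]; 8 /ʊ/ → [+ATR]; 7 /s/ transparent; 6 /g/ transparent; 5 /ʊ/ → [+ATR]; 4 /ɪ/ → [+ATR]; 3 /i/ is itself a trigger — this domain ends here.
From /o/ at 14 rightward: 15 /ɛ/ → [+ATR]; 16 /s/ transparent; 17 /ʊ/ → [+ATR]; word edge.
From /o/ at 14 leftward: 13 /ɛ/ → [+ATR]; 12 /ɪ/ → [+ATR]; 11 /ɛ/ → [+ATR]; 10 /i/ is itself a trigger — this domain ends here.
[+ATR] positions on the surface: 2 3 4 5 8 9 10 11 12 13 14 15 17.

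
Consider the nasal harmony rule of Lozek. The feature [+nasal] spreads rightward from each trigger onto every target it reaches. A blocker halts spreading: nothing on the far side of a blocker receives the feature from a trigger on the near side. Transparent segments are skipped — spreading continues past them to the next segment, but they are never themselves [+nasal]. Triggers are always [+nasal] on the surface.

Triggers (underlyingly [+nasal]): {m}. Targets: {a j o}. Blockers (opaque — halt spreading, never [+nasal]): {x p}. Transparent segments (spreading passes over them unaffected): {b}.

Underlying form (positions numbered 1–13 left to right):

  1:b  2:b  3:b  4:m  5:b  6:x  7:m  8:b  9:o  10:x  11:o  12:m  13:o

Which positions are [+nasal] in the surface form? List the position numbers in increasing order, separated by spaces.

4 7 9 12 13

From /m/ at 4 rightward: 5 /b/ transparent; 6 /x/ blocks.
From /m/ at 7 rightward: 8 /b/ transparent; 9 /o/ → [+nasal]; 10 /x/ blocks.
From /m/ at 12 rightward: 13 /o/ → [+nasal]; word edge.
Target with no active source: position 11 stays [-nasal].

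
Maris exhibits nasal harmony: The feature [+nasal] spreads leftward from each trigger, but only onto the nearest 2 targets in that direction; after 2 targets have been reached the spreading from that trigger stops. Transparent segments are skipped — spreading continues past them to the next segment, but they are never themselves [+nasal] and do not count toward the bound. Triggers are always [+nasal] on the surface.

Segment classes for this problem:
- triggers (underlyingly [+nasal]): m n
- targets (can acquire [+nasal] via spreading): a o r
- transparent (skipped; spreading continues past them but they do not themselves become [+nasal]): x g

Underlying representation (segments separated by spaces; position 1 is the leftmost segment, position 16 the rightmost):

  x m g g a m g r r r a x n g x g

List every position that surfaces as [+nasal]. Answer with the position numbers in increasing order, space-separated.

From /m/ at 2 leftward: 1 /x/ transparent; word edge.
From /m/ at 6 leftward: 5 /a/ → [+nasal]; 4 /g/ transparent; 3 /g/ transparent; 2 /m/ is itself a trigger — this domain ends here.
From /n/ at 13 leftward: 12 /x/ transparent; 11 /a/ → [+nasal]; 10 /r/ → [+nasal]; bound reached.
Targets with no active source: positions 8 9 stay [-nasal].

2 5 6 10 11 13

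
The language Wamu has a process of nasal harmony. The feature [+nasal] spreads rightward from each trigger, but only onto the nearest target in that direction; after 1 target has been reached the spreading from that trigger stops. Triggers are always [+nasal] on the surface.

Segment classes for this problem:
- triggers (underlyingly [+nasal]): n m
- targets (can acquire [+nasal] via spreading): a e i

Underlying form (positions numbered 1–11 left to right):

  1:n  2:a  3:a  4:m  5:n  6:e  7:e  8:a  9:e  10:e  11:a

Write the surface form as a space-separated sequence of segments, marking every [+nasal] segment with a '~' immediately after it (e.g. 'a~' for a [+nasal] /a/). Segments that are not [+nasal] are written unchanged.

n~ a~ a m~ n~ e~ e a e e a

From /n/ at 1 rightward: 2 /a/ → [+nasal]; bound reached.
From /m/ at 4 rightward: 5 /n/ is itself a trigger — this domain ends here.
From /n/ at 5 rightward: 6 /e/ → [+nasal]; bound reached.
Targets with no active source: positions 3 7 8 9 10 11 stay [-nasal].
[+nasal] positions on the surface: 1 2 4 5 6.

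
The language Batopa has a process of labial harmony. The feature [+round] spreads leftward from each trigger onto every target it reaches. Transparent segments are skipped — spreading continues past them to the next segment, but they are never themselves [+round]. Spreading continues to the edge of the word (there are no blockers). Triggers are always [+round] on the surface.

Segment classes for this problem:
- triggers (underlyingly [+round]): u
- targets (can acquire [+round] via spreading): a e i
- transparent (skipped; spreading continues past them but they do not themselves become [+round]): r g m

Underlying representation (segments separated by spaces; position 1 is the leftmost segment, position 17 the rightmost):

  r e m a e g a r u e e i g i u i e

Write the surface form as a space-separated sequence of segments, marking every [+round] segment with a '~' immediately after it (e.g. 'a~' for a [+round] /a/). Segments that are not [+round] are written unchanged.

From /u/ at 9 leftward: 8 /r/ transparent; 7 /a/ → [+round]; 6 /g/ transparent; 5 /e/ → [+round]; 4 /a/ → [+round]; 3 /m/ transparent; 2 /e/ → [+round]; 1 /r/ transparent; word edge.
From /u/ at 15 leftward: 14 /i/ → [+round]; 13 /g/ transparent; 12 /i/ → [+round]; 11 /e/ → [+round]; 10 /e/ → [+round]; 9 /u/ is itself a trigger — this domain ends here.
Targets with no active source: positions 16 17 stay [-round].
[+round] positions on the surface: 2 4 5 7 9 10 11 12 14 15.

r e~ m a~ e~ g a~ r u~ e~ e~ i~ g i~ u~ i e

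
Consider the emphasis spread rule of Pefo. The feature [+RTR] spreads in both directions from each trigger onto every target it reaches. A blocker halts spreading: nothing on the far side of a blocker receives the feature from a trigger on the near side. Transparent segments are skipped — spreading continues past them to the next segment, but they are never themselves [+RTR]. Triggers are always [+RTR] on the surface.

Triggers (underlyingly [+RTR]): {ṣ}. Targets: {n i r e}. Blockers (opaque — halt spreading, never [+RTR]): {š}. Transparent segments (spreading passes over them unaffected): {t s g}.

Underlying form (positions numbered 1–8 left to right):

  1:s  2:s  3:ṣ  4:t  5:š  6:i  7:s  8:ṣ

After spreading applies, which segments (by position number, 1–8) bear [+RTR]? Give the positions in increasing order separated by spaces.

3 6 8

From /ṣ/ at 3 rightward: 4 /t/ transparent; 5 /š/ blocks.
From /ṣ/ at 3 leftward: 2 /s/ transparent; 1 /s/ transparent; word edge.
From /ṣ/ at 8 rightward: word edge.
From /ṣ/ at 8 leftward: 7 /s/ transparent; 6 /i/ → [+RTR]; 5 /š/ blocks.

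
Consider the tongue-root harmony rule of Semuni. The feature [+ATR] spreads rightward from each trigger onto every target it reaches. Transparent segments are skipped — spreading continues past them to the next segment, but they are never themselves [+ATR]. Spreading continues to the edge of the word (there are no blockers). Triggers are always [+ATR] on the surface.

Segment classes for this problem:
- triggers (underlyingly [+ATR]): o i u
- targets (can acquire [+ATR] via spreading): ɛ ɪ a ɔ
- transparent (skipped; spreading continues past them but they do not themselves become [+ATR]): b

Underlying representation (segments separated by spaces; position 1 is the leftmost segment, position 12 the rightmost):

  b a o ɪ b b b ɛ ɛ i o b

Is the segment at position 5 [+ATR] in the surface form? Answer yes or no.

From /o/ at 3 rightward: 4 /ɪ/ → [+ATR]; 5 /b/ transparent; 6 /b/ transparent; 7 /b/ transparent; 8 /ɛ/ → [+ATR]; 9 /ɛ/ → [+ATR]; 10 /i/ is itself a trigger — this domain ends here.
From /i/ at 10 rightward: 11 /o/ is itself a trigger — this domain ends here.
From /o/ at 11 rightward: 12 /b/ transparent; word edge.
Target with no active source: position 2 stays [-ATR].
[+ATR] positions on the surface: 3 4 8 9 10 11.

no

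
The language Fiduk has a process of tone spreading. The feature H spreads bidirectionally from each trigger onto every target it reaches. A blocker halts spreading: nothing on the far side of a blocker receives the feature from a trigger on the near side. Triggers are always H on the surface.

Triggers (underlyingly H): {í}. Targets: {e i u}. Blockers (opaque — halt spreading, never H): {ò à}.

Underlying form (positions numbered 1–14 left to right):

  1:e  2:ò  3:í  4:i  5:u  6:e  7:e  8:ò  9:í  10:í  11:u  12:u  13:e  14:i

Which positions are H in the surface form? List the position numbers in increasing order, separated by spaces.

3 4 5 6 7 9 10 11 12 13 14

From /í/ at 3 rightward: 4 /i/ → H; 5 /u/ → H; 6 /e/ → H; 7 /e/ → H; 8 /ò/ blocks.
From /í/ at 3 leftward: 2 /ò/ blocks.
From /í/ at 9 rightward: 10 /í/ is itself a trigger — this domain ends here.
From /í/ at 9 leftward: 8 /ò/ blocks.
From /í/ at 10 rightward: 11 /u/ → H; 12 /u/ → H; 13 /e/ → H; 14 /i/ → H; word edge.
From /í/ at 10 leftward: 9 /í/ is itself a trigger — this domain ends here.
Target with no active source: position 1 stays [-high tone].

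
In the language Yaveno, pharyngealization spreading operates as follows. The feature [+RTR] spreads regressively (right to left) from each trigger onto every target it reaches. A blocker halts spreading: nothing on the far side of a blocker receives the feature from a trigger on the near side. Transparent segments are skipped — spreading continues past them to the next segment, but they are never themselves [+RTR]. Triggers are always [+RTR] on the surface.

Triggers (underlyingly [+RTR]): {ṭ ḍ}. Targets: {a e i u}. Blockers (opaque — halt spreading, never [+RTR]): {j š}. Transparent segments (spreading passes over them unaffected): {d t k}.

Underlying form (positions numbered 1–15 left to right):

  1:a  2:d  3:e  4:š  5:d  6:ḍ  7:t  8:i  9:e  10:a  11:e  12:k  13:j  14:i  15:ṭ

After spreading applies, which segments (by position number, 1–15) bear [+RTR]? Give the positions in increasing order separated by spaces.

From /ḍ/ at 6 leftward: 5 /d/ transparent; 4 /š/ blocks.
From /ṭ/ at 15 leftward: 14 /i/ → [+RTR]; 13 /j/ blocks.
Targets with no active source: positions 1 3 8 9 10 11 stay [-emphatic].

6 14 15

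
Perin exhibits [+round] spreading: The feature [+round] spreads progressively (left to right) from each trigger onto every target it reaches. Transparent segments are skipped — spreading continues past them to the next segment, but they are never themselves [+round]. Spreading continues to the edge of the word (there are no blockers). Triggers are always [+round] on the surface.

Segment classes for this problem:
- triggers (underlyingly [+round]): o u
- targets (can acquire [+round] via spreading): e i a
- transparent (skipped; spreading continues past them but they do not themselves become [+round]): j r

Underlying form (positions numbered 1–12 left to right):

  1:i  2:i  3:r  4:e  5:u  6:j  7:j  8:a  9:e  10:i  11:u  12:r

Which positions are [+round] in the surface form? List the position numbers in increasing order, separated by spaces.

From /u/ at 5 rightward: 6 /j/ transparent; 7 /j/ transparent; 8 /a/ → [+round]; 9 /e/ → [+round]; 10 /i/ → [+round]; 11 /u/ is itself a trigger — this domain ends here.
From /u/ at 11 rightward: 12 /r/ transparent; word edge.
Targets with no active source: positions 1 2 4 stay [-round].

5 8 9 10 11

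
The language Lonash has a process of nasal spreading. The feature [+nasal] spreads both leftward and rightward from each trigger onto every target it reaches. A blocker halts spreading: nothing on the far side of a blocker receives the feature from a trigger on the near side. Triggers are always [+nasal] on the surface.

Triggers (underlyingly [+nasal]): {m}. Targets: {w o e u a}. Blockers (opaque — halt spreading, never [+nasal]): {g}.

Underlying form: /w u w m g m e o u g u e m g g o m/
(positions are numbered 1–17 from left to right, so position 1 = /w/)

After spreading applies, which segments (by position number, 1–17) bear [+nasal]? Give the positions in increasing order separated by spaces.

1 2 3 4 6 7 8 9 11 12 13 16 17

From /m/ at 4 rightward: 5 /g/ blocks.
From /m/ at 4 leftward: 3 /w/ → [+nasal]; 2 /u/ → [+nasal]; 1 /w/ → [+nasal]; word edge.
From /m/ at 6 rightward: 7 /e/ → [+nasal]; 8 /o/ → [+nasal]; 9 /u/ → [+nasal]; 10 /g/ blocks.
From /m/ at 6 leftward: 5 /g/ blocks.
From /m/ at 13 rightward: 14 /g/ blocks.
From /m/ at 13 leftward: 12 /e/ → [+nasal]; 11 /u/ → [+nasal]; 10 /g/ blocks.
From /m/ at 17 rightward: word edge.
From /m/ at 17 leftward: 16 /o/ → [+nasal]; 15 /g/ blocks.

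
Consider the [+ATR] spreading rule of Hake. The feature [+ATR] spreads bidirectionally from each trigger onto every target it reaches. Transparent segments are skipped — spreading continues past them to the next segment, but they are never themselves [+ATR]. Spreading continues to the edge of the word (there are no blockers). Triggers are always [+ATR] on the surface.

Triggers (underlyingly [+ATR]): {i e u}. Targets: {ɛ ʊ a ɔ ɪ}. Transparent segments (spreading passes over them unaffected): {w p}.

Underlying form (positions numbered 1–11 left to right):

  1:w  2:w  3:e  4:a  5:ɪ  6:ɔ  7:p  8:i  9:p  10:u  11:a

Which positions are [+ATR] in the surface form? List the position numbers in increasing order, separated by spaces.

From /e/ at 3 rightward: 4 /a/ → [+ATR]; 5 /ɪ/ → [+ATR]; 6 /ɔ/ → [+ATR]; 7 /p/ transparent; 8 /i/ is itself a trigger — this domain ends here.
From /e/ at 3 leftward: 2 /w/ transparent; 1 /w/ transparent; word edge.
From /i/ at 8 rightward: 9 /p/ transparent; 10 /u/ is itself a trigger — this domain ends here.
From /i/ at 8 leftward: 7 /p/ transparent; 6 /ɔ/ → [+ATR]; 5 /ɪ/ → [+ATR]; 4 /a/ → [+ATR]; 3 /e/ is itself a trigger — this domain ends here.
From /u/ at 10 rightward: 11 /a/ → [+ATR]; word edge.
From /u/ at 10 leftward: 9 /p/ transparent; 8 /i/ is itself a trigger — this domain ends here.

3 4 5 6 8 10 11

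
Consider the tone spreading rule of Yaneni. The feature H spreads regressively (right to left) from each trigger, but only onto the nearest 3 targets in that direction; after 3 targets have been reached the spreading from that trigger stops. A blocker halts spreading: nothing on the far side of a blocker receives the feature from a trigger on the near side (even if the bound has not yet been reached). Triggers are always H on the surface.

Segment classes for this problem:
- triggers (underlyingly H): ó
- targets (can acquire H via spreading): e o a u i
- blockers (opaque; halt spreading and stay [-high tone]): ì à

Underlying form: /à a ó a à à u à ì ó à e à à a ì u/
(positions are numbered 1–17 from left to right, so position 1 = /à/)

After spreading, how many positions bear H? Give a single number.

From /ó/ at 3 leftward: 2 /a/ → H; 1 /à/ blocks.
From /ó/ at 10 leftward: 9 /ì/ blocks.
Targets with no active source: positions 4 7 12 15 17 stay [-high tone].
H positions on the surface: 2 3 10.

3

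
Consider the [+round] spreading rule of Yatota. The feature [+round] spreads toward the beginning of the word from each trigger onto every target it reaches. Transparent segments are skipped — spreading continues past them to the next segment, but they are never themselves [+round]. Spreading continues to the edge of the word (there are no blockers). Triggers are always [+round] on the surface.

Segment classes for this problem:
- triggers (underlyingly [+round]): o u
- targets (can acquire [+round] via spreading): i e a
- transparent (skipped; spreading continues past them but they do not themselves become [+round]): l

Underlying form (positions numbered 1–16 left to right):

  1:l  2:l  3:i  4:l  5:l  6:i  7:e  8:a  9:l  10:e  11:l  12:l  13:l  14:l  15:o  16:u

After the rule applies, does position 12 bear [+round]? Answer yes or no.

no

From /o/ at 15 leftward: 14 /l/ transparent; 13 /l/ transparent; 12 /l/ transparent; 11 /l/ transparent; 10 /e/ → [+round]; 9 /l/ transparent; 8 /a/ → [+round]; 7 /e/ → [+round]; 6 /i/ → [+round]; 5 /l/ transparent; 4 /l/ transparent; 3 /i/ → [+round]; 2 /l/ transparent; 1 /l/ transparent; word edge.
From /u/ at 16 leftward: 15 /o/ is itself a trigger — this domain ends here.
[+round] positions on the surface: 3 6 7 8 10 15 16.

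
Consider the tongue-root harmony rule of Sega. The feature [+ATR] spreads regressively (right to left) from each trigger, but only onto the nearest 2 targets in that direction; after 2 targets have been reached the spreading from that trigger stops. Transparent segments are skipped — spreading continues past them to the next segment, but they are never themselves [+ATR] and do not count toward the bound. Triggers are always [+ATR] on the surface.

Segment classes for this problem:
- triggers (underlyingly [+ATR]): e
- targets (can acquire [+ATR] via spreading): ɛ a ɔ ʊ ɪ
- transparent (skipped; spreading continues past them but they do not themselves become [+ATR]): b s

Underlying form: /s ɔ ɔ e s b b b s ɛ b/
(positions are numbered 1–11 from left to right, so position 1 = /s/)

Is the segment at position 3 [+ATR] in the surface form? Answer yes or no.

yes

From /e/ at 4 leftward: 3 /ɔ/ → [+ATR]; 2 /ɔ/ → [+ATR]; bound reached.
Target with no active source: position 10 stays [-ATR].
[+ATR] positions on the surface: 2 3 4.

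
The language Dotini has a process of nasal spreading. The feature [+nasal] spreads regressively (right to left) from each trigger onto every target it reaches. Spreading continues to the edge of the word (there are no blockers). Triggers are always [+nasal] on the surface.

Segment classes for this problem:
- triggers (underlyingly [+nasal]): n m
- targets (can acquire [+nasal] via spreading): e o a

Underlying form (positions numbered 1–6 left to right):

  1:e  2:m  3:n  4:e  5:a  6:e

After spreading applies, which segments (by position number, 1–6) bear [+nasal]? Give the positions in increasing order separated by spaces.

From /m/ at 2 leftward: 1 /e/ → [+nasal]; word edge.
From /n/ at 3 leftward: 2 /m/ is itself a trigger — this domain ends here.
Targets with no active source: positions 4 5 6 stay [-nasal].

1 2 3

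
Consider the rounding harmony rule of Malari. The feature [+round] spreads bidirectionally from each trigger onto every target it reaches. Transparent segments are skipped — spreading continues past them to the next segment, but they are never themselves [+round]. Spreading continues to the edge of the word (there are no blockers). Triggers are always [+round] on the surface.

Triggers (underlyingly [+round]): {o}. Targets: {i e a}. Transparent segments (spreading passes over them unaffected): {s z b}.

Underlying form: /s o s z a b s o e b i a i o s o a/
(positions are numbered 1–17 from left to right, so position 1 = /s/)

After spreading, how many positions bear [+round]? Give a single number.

10

From /o/ at 2 rightward: 3 /s/ transparent; 4 /z/ transparent; 5 /a/ → [+round]; 6 /b/ transparent; 7 /s/ transparent; 8 /o/ is itself a trigger — this domain ends here.
From /o/ at 2 leftward: 1 /s/ transparent; word edge.
From /o/ at 8 rightward: 9 /e/ → [+round]; 10 /b/ transparent; 11 /i/ → [+round]; 12 /a/ → [+round]; 13 /i/ → [+round]; 14 /o/ is itself a trigger — this domain ends here.
From /o/ at 8 leftward: 7 /s/ transparent; 6 /b/ transparent; 5 /a/ → [+round]; 4 /z/ transparent; 3 /s/ transparent; 2 /o/ is itself a trigger — this domain ends here.
From /o/ at 14 rightward: 15 /s/ transparent; 16 /o/ is itself a trigger — this domain ends here.
From /o/ at 14 leftward: 13 /i/ → [+round]; 12 /a/ → [+round]; 11 /i/ → [+round]; 10 /b/ transparent; 9 /e/ → [+round]; 8 /o/ is itself a trigger — this domain ends here.
From /o/ at 16 rightward: 17 /a/ → [+round]; word edge.
From /o/ at 16 leftward: 15 /s/ transparent; 14 /o/ is itself a trigger — this domain ends here.
[+round] positions on the surface: 2 5 8 9 11 12 13 14 16 17.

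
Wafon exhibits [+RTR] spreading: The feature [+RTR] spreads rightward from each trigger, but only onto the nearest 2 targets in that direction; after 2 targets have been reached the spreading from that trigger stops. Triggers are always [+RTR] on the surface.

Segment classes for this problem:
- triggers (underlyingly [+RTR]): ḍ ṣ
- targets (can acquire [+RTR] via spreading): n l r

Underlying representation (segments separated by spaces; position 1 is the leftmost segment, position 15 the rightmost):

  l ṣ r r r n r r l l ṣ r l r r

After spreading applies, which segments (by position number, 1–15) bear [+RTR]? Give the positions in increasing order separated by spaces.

From /ṣ/ at 2 rightward: 3 /r/ → [+RTR]; 4 /r/ → [+RTR]; bound reached.
From /ṣ/ at 11 rightward: 12 /r/ → [+RTR]; 13 /l/ → [+RTR]; bound reached.
Targets with no active source: positions 1 5 6 7 8 9 10 14 15 stay [-emphatic].

2 3 4 11 12 13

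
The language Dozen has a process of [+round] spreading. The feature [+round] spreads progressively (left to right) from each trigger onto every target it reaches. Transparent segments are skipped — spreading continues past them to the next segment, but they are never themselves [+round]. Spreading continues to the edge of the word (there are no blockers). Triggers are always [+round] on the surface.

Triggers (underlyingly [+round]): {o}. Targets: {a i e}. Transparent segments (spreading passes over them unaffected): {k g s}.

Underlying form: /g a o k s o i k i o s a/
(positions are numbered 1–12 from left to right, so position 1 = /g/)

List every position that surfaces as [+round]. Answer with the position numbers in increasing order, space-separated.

From /o/ at 3 rightward: 4 /k/ transparent; 5 /s/ transparent; 6 /o/ is itself a trigger — this domain ends here.
From /o/ at 6 rightward: 7 /i/ → [+round]; 8 /k/ transparent; 9 /i/ → [+round]; 10 /o/ is itself a trigger — this domain ends here.
From /o/ at 10 rightward: 11 /s/ transparent; 12 /a/ → [+round]; word edge.
Target with no active source: position 2 stays [-round].

3 6 7 9 10 12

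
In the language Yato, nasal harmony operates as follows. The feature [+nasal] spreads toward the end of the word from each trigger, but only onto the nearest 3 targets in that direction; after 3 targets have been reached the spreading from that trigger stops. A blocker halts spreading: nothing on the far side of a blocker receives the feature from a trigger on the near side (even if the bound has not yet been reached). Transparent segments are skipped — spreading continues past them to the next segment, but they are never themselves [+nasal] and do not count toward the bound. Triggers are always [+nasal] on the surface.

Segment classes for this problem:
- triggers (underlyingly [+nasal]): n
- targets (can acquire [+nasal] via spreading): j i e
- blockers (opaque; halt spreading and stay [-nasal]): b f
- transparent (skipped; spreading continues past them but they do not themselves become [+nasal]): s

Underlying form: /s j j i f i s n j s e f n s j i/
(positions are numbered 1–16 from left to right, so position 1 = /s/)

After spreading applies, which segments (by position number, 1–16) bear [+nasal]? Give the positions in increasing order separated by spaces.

8 9 11 13 15 16

From /n/ at 8 rightward: 9 /j/ → [+nasal]; 10 /s/ transparent; 11 /e/ → [+nasal]; 12 /f/ blocks.
From /n/ at 13 rightward: 14 /s/ transparent; 15 /j/ → [+nasal]; 16 /i/ → [+nasal]; word edge.
Targets with no active source: positions 2 3 4 6 stay [-nasal].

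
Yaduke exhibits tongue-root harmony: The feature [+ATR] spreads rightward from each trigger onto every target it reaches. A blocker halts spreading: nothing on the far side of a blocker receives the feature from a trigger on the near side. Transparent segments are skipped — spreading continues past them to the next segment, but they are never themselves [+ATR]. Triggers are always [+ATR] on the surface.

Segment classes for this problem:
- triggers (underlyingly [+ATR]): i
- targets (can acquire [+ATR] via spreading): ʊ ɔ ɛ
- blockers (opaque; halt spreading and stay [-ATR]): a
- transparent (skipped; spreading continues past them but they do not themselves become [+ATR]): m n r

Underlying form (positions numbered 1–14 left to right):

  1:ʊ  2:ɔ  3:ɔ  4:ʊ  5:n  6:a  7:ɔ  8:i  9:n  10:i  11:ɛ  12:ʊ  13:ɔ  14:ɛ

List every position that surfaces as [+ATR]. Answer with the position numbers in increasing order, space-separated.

From /i/ at 8 rightward: 9 /n/ transparent; 10 /i/ is itself a trigger — this domain ends here.
From /i/ at 10 rightward: 11 /ɛ/ → [+ATR]; 12 /ʊ/ → [+ATR]; 13 /ɔ/ → [+ATR]; 14 /ɛ/ → [+ATR]; word edge.
Targets with no active source: positions 1 2 3 4 7 stay [-ATR].

8 10 11 12 13 14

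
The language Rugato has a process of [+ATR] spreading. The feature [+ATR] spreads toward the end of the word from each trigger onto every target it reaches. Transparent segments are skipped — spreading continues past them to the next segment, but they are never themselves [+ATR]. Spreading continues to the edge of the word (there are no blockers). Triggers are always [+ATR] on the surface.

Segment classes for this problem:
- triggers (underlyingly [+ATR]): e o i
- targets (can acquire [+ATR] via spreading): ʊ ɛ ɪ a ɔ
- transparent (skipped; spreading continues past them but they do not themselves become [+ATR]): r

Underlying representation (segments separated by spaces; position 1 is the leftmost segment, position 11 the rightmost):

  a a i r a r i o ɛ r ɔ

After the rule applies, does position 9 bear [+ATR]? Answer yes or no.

From /i/ at 3 rightward: 4 /r/ transparent; 5 /a/ → [+ATR]; 6 /r/ transparent; 7 /i/ is itself a trigger — this domain ends here.
From /i/ at 7 rightward: 8 /o/ is itself a trigger — this domain ends here.
From /o/ at 8 rightward: 9 /ɛ/ → [+ATR]; 10 /r/ transparent; 11 /ɔ/ → [+ATR]; word edge.
Targets with no active source: positions 1 2 stay [-ATR].
[+ATR] positions on the surface: 3 5 7 8 9 11.

yes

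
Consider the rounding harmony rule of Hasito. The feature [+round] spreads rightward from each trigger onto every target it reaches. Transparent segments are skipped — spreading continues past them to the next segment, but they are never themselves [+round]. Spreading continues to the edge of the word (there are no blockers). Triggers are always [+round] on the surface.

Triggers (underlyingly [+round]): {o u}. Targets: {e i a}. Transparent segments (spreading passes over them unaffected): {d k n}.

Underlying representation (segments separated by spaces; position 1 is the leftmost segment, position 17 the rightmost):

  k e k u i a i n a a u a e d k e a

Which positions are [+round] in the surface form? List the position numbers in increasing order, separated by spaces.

4 5 6 7 9 10 11 12 13 16 17

From /u/ at 4 rightward: 5 /i/ → [+round]; 6 /a/ → [+round]; 7 /i/ → [+round]; 8 /n/ transparent; 9 /a/ → [+round]; 10 /a/ → [+round]; 11 /u/ is itself a trigger — this domain ends here.
From /u/ at 11 rightward: 12 /a/ → [+round]; 13 /e/ → [+round]; 14 /d/ transparent; 15 /k/ transparent; 16 /e/ → [+round]; 17 /a/ → [+round]; word edge.
Target with no active source: position 2 stays [-round].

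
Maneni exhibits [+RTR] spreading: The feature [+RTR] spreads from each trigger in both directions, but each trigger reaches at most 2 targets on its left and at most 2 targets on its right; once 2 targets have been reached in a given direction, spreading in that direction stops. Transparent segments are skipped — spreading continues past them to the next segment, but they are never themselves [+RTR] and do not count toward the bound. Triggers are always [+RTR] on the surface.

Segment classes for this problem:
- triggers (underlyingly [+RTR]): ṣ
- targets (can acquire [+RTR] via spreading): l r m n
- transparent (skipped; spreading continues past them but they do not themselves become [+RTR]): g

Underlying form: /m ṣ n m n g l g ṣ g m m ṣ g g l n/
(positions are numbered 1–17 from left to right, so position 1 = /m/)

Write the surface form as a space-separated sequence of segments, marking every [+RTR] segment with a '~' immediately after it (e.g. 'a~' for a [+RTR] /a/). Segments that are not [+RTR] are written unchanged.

m~ ṣ~ n~ m~ n~ g l~ g ṣ~ g m~ m~ ṣ~ g g l~ n~

From /ṣ/ at 2 rightward: 3 /n/ → [+RTR]; 4 /m/ → [+RTR]; bound reached.
From /ṣ/ at 2 leftward: 1 /m/ → [+RTR]; word edge.
From /ṣ/ at 9 rightward: 10 /g/ transparent; 11 /m/ → [+RTR]; 12 /m/ → [+RTR]; bound reached.
From /ṣ/ at 9 leftward: 8 /g/ transparent; 7 /l/ → [+RTR]; 6 /g/ transparent; 5 /n/ → [+RTR]; bound reached.
From /ṣ/ at 13 rightward: 14 /g/ transparent; 15 /g/ transparent; 16 /l/ → [+RTR]; 17 /n/ → [+RTR]; bound reached.
From /ṣ/ at 13 leftward: 12 /m/ → [+RTR]; 11 /m/ → [+RTR]; bound reached.
[+RTR] positions on the surface: 1 2 3 4 5 7 9 11 12 13 16 17.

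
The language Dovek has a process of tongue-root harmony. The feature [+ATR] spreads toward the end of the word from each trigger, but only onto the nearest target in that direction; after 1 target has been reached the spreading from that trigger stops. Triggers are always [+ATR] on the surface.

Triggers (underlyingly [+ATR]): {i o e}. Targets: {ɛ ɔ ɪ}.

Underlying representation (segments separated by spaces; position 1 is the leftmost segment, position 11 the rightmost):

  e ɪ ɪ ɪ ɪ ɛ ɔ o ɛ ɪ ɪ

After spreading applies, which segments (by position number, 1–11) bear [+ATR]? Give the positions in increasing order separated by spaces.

1 2 8 9

From /e/ at 1 rightward: 2 /ɪ/ → [+ATR]; bound reached.
From /o/ at 8 rightward: 9 /ɛ/ → [+ATR]; bound reached.
Targets with no active source: positions 3 4 5 6 7 10 11 stay [-ATR].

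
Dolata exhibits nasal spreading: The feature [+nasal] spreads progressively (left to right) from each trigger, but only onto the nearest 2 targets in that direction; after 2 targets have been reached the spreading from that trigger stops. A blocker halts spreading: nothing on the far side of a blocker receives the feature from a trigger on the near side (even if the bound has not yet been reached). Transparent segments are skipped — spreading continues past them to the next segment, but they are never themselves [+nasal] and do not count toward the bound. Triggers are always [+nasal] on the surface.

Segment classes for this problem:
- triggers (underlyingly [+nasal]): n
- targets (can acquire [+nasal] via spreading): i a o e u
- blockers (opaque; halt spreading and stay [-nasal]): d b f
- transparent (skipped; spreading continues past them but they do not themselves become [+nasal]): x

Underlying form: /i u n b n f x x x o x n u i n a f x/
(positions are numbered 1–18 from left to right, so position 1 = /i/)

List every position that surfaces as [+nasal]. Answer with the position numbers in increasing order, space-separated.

From /n/ at 3 rightward: 4 /b/ blocks.
From /n/ at 5 rightward: 6 /f/ blocks.
From /n/ at 12 rightward: 13 /u/ → [+nasal]; 14 /i/ → [+nasal]; bound reached.
From /n/ at 15 rightward: 16 /a/ → [+nasal]; 17 /f/ blocks.
Targets with no active source: positions 1 2 10 stay [-nasal].

3 5 12 13 14 15 16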